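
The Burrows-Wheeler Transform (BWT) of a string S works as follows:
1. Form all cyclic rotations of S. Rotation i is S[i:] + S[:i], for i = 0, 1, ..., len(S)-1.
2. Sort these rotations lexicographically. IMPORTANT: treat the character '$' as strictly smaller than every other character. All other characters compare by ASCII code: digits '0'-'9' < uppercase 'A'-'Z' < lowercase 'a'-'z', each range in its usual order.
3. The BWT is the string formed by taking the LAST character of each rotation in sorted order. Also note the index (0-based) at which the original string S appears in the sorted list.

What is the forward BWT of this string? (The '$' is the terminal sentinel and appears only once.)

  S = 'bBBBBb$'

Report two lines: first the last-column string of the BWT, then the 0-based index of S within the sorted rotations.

All 7 rotations (rotation i = S[i:]+S[:i]):
  rot[0] = bBBBBb$
  rot[1] = BBBBb$b
  rot[2] = BBBb$bB
  rot[3] = BBb$bBB
  rot[4] = Bb$bBBB
  rot[5] = b$bBBBB
  rot[6] = $bBBBBb
Sorted (with $ < everything):
  sorted[0] = $bBBBBb  (last char: 'b')
  sorted[1] = BBBBb$b  (last char: 'b')
  sorted[2] = BBBb$bB  (last char: 'B')
  sorted[3] = BBb$bBB  (last char: 'B')
  sorted[4] = Bb$bBBB  (last char: 'B')
  sorted[5] = b$bBBBB  (last char: 'B')
  sorted[6] = bBBBBb$  (last char: '$')
Last column: bbBBBB$
Original string S is at sorted index 6

Answer: bbBBBB$
6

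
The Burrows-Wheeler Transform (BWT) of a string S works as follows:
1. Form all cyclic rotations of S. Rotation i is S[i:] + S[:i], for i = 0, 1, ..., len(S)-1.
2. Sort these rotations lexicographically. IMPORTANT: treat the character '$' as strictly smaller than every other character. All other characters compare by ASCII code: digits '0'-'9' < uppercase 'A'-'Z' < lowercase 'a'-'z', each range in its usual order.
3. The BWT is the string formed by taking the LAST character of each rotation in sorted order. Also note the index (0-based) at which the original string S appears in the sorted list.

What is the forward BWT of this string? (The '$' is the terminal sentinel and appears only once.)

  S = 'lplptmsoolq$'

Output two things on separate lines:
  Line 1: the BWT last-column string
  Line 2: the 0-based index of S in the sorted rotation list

Answer: q$potoslllmp
1

Derivation:
All 12 rotations (rotation i = S[i:]+S[:i]):
  rot[0] = lplptmsoolq$
  rot[1] = plptmsoolq$l
  rot[2] = lptmsoolq$lp
  rot[3] = ptmsoolq$lpl
  rot[4] = tmsoolq$lplp
  rot[5] = msoolq$lplpt
  rot[6] = soolq$lplptm
  rot[7] = oolq$lplptms
  rot[8] = olq$lplptmso
  rot[9] = lq$lplptmsoo
  rot[10] = q$lplptmsool
  rot[11] = $lplptmsoolq
Sorted (with $ < everything):
  sorted[0] = $lplptmsoolq  (last char: 'q')
  sorted[1] = lplptmsoolq$  (last char: '$')
  sorted[2] = lptmsoolq$lp  (last char: 'p')
  sorted[3] = lq$lplptmsoo  (last char: 'o')
  sorted[4] = msoolq$lplpt  (last char: 't')
  sorted[5] = olq$lplptmso  (last char: 'o')
  sorted[6] = oolq$lplptms  (last char: 's')
  sorted[7] = plptmsoolq$l  (last char: 'l')
  sorted[8] = ptmsoolq$lpl  (last char: 'l')
  sorted[9] = q$lplptmsool  (last char: 'l')
  sorted[10] = soolq$lplptm  (last char: 'm')
  sorted[11] = tmsoolq$lplp  (last char: 'p')
Last column: q$potoslllmp
Original string S is at sorted index 1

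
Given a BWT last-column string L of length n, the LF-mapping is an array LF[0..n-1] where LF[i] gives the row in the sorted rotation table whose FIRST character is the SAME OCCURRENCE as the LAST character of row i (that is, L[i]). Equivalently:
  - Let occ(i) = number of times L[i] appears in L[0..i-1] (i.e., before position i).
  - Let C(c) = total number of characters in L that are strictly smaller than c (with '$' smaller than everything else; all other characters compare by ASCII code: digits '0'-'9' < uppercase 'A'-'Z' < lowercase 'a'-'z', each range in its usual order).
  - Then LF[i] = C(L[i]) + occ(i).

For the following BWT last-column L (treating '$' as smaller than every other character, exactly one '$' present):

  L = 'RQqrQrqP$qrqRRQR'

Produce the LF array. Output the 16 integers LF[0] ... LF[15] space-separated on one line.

Answer: 5 2 9 13 3 14 10 1 0 11 15 12 6 7 4 8

Derivation:
Char counts: '$':1, 'P':1, 'Q':3, 'R':4, 'q':4, 'r':3
C (first-col start): C('$')=0, C('P')=1, C('Q')=2, C('R')=5, C('q')=9, C('r')=13
L[0]='R': occ=0, LF[0]=C('R')+0=5+0=5
L[1]='Q': occ=0, LF[1]=C('Q')+0=2+0=2
L[2]='q': occ=0, LF[2]=C('q')+0=9+0=9
L[3]='r': occ=0, LF[3]=C('r')+0=13+0=13
L[4]='Q': occ=1, LF[4]=C('Q')+1=2+1=3
L[5]='r': occ=1, LF[5]=C('r')+1=13+1=14
L[6]='q': occ=1, LF[6]=C('q')+1=9+1=10
L[7]='P': occ=0, LF[7]=C('P')+0=1+0=1
L[8]='$': occ=0, LF[8]=C('$')+0=0+0=0
L[9]='q': occ=2, LF[9]=C('q')+2=9+2=11
L[10]='r': occ=2, LF[10]=C('r')+2=13+2=15
L[11]='q': occ=3, LF[11]=C('q')+3=9+3=12
L[12]='R': occ=1, LF[12]=C('R')+1=5+1=6
L[13]='R': occ=2, LF[13]=C('R')+2=5+2=7
L[14]='Q': occ=2, LF[14]=C('Q')+2=2+2=4
L[15]='R': occ=3, LF[15]=C('R')+3=5+3=8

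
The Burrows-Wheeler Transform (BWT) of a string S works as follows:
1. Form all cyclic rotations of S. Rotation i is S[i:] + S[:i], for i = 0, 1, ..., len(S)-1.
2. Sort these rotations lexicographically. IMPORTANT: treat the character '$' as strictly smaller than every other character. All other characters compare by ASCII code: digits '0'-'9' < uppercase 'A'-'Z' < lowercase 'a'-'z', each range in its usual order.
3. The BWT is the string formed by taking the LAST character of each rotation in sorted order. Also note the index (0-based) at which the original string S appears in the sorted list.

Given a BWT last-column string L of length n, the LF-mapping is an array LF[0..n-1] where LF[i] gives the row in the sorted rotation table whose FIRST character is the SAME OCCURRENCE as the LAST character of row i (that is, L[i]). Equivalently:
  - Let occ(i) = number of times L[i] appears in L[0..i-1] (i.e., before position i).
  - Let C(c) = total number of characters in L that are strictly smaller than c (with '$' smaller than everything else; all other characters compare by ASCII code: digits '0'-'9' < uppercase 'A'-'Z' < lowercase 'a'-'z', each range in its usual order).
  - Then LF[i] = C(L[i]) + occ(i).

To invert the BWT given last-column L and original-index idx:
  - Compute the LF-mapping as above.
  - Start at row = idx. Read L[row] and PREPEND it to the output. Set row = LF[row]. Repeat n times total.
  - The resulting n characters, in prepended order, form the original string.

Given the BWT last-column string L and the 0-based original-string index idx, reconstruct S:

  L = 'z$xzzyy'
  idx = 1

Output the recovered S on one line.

LF mapping: 4 0 1 5 6 2 3
Walk LF starting at row 1, prepending L[row]:
  step 1: row=1, L[1]='$', prepend. Next row=LF[1]=0
  step 2: row=0, L[0]='z', prepend. Next row=LF[0]=4
  step 3: row=4, L[4]='z', prepend. Next row=LF[4]=6
  step 4: row=6, L[6]='y', prepend. Next row=LF[6]=3
  step 5: row=3, L[3]='z', prepend. Next row=LF[3]=5
  step 6: row=5, L[5]='y', prepend. Next row=LF[5]=2
  step 7: row=2, L[2]='x', prepend. Next row=LF[2]=1
Reversed output: xyzyzz$

Answer: xyzyzz$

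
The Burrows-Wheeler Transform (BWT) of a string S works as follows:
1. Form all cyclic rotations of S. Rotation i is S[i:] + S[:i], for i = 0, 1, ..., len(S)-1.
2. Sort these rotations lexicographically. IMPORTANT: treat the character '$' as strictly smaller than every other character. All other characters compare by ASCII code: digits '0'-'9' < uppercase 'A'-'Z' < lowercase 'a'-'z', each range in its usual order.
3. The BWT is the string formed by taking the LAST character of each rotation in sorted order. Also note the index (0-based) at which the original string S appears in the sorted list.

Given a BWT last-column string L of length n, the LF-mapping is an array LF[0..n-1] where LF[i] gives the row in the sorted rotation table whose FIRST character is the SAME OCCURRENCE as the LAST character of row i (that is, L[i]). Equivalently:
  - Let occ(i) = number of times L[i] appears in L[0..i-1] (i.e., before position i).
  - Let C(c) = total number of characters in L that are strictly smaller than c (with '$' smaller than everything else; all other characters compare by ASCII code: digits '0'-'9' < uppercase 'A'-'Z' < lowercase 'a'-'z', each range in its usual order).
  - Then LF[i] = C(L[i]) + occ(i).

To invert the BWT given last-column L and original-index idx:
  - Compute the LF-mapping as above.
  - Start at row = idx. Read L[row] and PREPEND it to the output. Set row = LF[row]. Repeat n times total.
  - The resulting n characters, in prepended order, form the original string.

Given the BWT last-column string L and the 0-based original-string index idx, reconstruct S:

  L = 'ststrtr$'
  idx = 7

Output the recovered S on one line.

Answer: ttrsrts$

Derivation:
LF mapping: 3 5 4 6 1 7 2 0
Walk LF starting at row 7, prepending L[row]:
  step 1: row=7, L[7]='$', prepend. Next row=LF[7]=0
  step 2: row=0, L[0]='s', prepend. Next row=LF[0]=3
  step 3: row=3, L[3]='t', prepend. Next row=LF[3]=6
  step 4: row=6, L[6]='r', prepend. Next row=LF[6]=2
  step 5: row=2, L[2]='s', prepend. Next row=LF[2]=4
  step 6: row=4, L[4]='r', prepend. Next row=LF[4]=1
  step 7: row=1, L[1]='t', prepend. Next row=LF[1]=5
  step 8: row=5, L[5]='t', prepend. Next row=LF[5]=7
Reversed output: ttrsrts$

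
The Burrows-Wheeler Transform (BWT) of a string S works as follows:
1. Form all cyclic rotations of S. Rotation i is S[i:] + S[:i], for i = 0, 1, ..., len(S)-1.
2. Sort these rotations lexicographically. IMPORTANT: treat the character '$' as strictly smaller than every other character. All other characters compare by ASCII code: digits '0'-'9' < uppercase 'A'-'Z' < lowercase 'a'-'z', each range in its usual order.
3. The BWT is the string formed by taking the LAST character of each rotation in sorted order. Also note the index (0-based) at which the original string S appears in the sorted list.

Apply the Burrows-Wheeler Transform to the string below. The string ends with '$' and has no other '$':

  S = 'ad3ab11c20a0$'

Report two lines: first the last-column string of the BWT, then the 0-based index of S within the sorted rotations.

Answer: 0a2b1cd03$a1a
9

Derivation:
All 13 rotations (rotation i = S[i:]+S[:i]):
  rot[0] = ad3ab11c20a0$
  rot[1] = d3ab11c20a0$a
  rot[2] = 3ab11c20a0$ad
  rot[3] = ab11c20a0$ad3
  rot[4] = b11c20a0$ad3a
  rot[5] = 11c20a0$ad3ab
  rot[6] = 1c20a0$ad3ab1
  rot[7] = c20a0$ad3ab11
  rot[8] = 20a0$ad3ab11c
  rot[9] = 0a0$ad3ab11c2
  rot[10] = a0$ad3ab11c20
  rot[11] = 0$ad3ab11c20a
  rot[12] = $ad3ab11c20a0
Sorted (with $ < everything):
  sorted[0] = $ad3ab11c20a0  (last char: '0')
  sorted[1] = 0$ad3ab11c20a  (last char: 'a')
  sorted[2] = 0a0$ad3ab11c2  (last char: '2')
  sorted[3] = 11c20a0$ad3ab  (last char: 'b')
  sorted[4] = 1c20a0$ad3ab1  (last char: '1')
  sorted[5] = 20a0$ad3ab11c  (last char: 'c')
  sorted[6] = 3ab11c20a0$ad  (last char: 'd')
  sorted[7] = a0$ad3ab11c20  (last char: '0')
  sorted[8] = ab11c20a0$ad3  (last char: '3')
  sorted[9] = ad3ab11c20a0$  (last char: '$')
  sorted[10] = b11c20a0$ad3a  (last char: 'a')
  sorted[11] = c20a0$ad3ab11  (last char: '1')
  sorted[12] = d3ab11c20a0$a  (last char: 'a')
Last column: 0a2b1cd03$a1a
Original string S is at sorted index 9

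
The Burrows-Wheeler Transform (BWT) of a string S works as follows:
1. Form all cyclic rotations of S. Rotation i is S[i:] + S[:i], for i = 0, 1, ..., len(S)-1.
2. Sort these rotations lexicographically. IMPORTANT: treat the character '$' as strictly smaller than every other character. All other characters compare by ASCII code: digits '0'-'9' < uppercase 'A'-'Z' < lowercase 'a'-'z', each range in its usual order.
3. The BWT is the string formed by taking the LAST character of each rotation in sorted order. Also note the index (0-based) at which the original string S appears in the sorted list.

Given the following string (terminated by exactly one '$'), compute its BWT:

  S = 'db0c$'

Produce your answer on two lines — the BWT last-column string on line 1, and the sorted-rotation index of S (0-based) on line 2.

All 5 rotations (rotation i = S[i:]+S[:i]):
  rot[0] = db0c$
  rot[1] = b0c$d
  rot[2] = 0c$db
  rot[3] = c$db0
  rot[4] = $db0c
Sorted (with $ < everything):
  sorted[0] = $db0c  (last char: 'c')
  sorted[1] = 0c$db  (last char: 'b')
  sorted[2] = b0c$d  (last char: 'd')
  sorted[3] = c$db0  (last char: '0')
  sorted[4] = db0c$  (last char: '$')
Last column: cbd0$
Original string S is at sorted index 4

Answer: cbd0$
4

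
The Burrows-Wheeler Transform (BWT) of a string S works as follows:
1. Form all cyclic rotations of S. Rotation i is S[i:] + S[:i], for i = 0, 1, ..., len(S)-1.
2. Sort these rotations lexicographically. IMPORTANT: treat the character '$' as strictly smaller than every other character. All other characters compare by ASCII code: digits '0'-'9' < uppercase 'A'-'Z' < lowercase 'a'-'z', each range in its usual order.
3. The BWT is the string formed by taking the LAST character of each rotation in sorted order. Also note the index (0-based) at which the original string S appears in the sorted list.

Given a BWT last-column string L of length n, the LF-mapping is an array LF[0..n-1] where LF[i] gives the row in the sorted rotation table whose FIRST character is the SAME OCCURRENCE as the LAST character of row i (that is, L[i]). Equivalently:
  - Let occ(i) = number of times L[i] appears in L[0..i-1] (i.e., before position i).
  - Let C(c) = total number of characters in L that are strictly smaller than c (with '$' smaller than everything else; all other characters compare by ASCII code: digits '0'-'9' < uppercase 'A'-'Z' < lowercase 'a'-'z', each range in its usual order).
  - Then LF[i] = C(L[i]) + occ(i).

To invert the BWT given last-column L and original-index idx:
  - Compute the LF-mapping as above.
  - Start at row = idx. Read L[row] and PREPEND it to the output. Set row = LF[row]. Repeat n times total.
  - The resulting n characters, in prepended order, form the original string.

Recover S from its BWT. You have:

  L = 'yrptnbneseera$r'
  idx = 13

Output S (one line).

Answer: tenneraspberry$

Derivation:
LF mapping: 14 9 8 13 6 2 7 3 12 4 5 10 1 0 11
Walk LF starting at row 13, prepending L[row]:
  step 1: row=13, L[13]='$', prepend. Next row=LF[13]=0
  step 2: row=0, L[0]='y', prepend. Next row=LF[0]=14
  step 3: row=14, L[14]='r', prepend. Next row=LF[14]=11
  step 4: row=11, L[11]='r', prepend. Next row=LF[11]=10
  step 5: row=10, L[10]='e', prepend. Next row=LF[10]=5
  step 6: row=5, L[5]='b', prepend. Next row=LF[5]=2
  step 7: row=2, L[2]='p', prepend. Next row=LF[2]=8
  step 8: row=8, L[8]='s', prepend. Next row=LF[8]=12
  step 9: row=12, L[12]='a', prepend. Next row=LF[12]=1
  step 10: row=1, L[1]='r', prepend. Next row=LF[1]=9
  step 11: row=9, L[9]='e', prepend. Next row=LF[9]=4
  step 12: row=4, L[4]='n', prepend. Next row=LF[4]=6
  step 13: row=6, L[6]='n', prepend. Next row=LF[6]=7
  step 14: row=7, L[7]='e', prepend. Next row=LF[7]=3
  step 15: row=3, L[3]='t', prepend. Next row=LF[3]=13
Reversed output: tenneraspberry$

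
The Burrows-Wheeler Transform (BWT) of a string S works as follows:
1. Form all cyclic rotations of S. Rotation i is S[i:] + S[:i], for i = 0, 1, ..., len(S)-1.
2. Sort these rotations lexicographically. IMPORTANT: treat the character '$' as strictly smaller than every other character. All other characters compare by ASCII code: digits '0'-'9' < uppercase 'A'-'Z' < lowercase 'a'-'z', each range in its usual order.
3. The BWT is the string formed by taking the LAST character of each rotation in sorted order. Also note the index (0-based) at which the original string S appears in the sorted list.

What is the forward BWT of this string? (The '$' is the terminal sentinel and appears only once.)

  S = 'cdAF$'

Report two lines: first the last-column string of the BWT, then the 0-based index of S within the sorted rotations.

Answer: FdA$c
3

Derivation:
All 5 rotations (rotation i = S[i:]+S[:i]):
  rot[0] = cdAF$
  rot[1] = dAF$c
  rot[2] = AF$cd
  rot[3] = F$cdA
  rot[4] = $cdAF
Sorted (with $ < everything):
  sorted[0] = $cdAF  (last char: 'F')
  sorted[1] = AF$cd  (last char: 'd')
  sorted[2] = F$cdA  (last char: 'A')
  sorted[3] = cdAF$  (last char: '$')
  sorted[4] = dAF$c  (last char: 'c')
Last column: FdA$c
Original string S is at sorted index 3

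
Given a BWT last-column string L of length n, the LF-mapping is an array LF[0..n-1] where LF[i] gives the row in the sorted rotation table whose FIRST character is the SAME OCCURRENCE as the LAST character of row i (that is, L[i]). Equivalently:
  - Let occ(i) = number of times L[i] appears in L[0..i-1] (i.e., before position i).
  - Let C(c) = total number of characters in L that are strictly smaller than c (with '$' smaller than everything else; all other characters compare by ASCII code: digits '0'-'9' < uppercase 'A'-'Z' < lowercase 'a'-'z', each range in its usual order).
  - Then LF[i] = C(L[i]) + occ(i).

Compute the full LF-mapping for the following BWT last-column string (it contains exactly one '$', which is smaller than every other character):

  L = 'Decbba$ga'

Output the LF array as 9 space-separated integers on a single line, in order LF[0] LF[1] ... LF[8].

Answer: 1 7 6 4 5 2 0 8 3

Derivation:
Char counts: '$':1, 'D':1, 'a':2, 'b':2, 'c':1, 'e':1, 'g':1
C (first-col start): C('$')=0, C('D')=1, C('a')=2, C('b')=4, C('c')=6, C('e')=7, C('g')=8
L[0]='D': occ=0, LF[0]=C('D')+0=1+0=1
L[1]='e': occ=0, LF[1]=C('e')+0=7+0=7
L[2]='c': occ=0, LF[2]=C('c')+0=6+0=6
L[3]='b': occ=0, LF[3]=C('b')+0=4+0=4
L[4]='b': occ=1, LF[4]=C('b')+1=4+1=5
L[5]='a': occ=0, LF[5]=C('a')+0=2+0=2
L[6]='$': occ=0, LF[6]=C('$')+0=0+0=0
L[7]='g': occ=0, LF[7]=C('g')+0=8+0=8
L[8]='a': occ=1, LF[8]=C('a')+1=2+1=3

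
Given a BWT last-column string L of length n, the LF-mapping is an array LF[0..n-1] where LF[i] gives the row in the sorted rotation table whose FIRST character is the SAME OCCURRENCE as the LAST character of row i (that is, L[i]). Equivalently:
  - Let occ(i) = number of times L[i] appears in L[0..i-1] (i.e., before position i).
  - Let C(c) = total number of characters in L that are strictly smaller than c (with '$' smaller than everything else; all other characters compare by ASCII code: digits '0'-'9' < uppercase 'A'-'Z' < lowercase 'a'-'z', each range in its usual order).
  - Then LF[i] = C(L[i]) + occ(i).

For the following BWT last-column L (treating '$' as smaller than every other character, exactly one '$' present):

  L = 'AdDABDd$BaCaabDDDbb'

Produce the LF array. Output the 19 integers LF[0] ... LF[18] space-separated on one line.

Answer: 1 17 6 2 3 7 18 0 4 11 5 12 13 14 8 9 10 15 16

Derivation:
Char counts: '$':1, 'A':2, 'B':2, 'C':1, 'D':5, 'a':3, 'b':3, 'd':2
C (first-col start): C('$')=0, C('A')=1, C('B')=3, C('C')=5, C('D')=6, C('a')=11, C('b')=14, C('d')=17
L[0]='A': occ=0, LF[0]=C('A')+0=1+0=1
L[1]='d': occ=0, LF[1]=C('d')+0=17+0=17
L[2]='D': occ=0, LF[2]=C('D')+0=6+0=6
L[3]='A': occ=1, LF[3]=C('A')+1=1+1=2
L[4]='B': occ=0, LF[4]=C('B')+0=3+0=3
L[5]='D': occ=1, LF[5]=C('D')+1=6+1=7
L[6]='d': occ=1, LF[6]=C('d')+1=17+1=18
L[7]='$': occ=0, LF[7]=C('$')+0=0+0=0
L[8]='B': occ=1, LF[8]=C('B')+1=3+1=4
L[9]='a': occ=0, LF[9]=C('a')+0=11+0=11
L[10]='C': occ=0, LF[10]=C('C')+0=5+0=5
L[11]='a': occ=1, LF[11]=C('a')+1=11+1=12
L[12]='a': occ=2, LF[12]=C('a')+2=11+2=13
L[13]='b': occ=0, LF[13]=C('b')+0=14+0=14
L[14]='D': occ=2, LF[14]=C('D')+2=6+2=8
L[15]='D': occ=3, LF[15]=C('D')+3=6+3=9
L[16]='D': occ=4, LF[16]=C('D')+4=6+4=10
L[17]='b': occ=1, LF[17]=C('b')+1=14+1=15
L[18]='b': occ=2, LF[18]=C('b')+2=14+2=16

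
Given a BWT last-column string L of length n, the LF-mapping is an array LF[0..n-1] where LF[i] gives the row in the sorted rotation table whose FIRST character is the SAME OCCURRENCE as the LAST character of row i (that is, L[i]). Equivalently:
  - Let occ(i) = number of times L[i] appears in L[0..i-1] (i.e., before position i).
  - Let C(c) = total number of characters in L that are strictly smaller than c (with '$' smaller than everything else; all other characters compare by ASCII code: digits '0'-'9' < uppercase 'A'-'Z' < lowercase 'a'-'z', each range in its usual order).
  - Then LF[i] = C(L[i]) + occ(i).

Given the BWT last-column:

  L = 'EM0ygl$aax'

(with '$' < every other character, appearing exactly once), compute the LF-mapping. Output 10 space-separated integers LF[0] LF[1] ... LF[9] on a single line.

Char counts: '$':1, '0':1, 'E':1, 'M':1, 'a':2, 'g':1, 'l':1, 'x':1, 'y':1
C (first-col start): C('$')=0, C('0')=1, C('E')=2, C('M')=3, C('a')=4, C('g')=6, C('l')=7, C('x')=8, C('y')=9
L[0]='E': occ=0, LF[0]=C('E')+0=2+0=2
L[1]='M': occ=0, LF[1]=C('M')+0=3+0=3
L[2]='0': occ=0, LF[2]=C('0')+0=1+0=1
L[3]='y': occ=0, LF[3]=C('y')+0=9+0=9
L[4]='g': occ=0, LF[4]=C('g')+0=6+0=6
L[5]='l': occ=0, LF[5]=C('l')+0=7+0=7
L[6]='$': occ=0, LF[6]=C('$')+0=0+0=0
L[7]='a': occ=0, LF[7]=C('a')+0=4+0=4
L[8]='a': occ=1, LF[8]=C('a')+1=4+1=5
L[9]='x': occ=0, LF[9]=C('x')+0=8+0=8

Answer: 2 3 1 9 6 7 0 4 5 8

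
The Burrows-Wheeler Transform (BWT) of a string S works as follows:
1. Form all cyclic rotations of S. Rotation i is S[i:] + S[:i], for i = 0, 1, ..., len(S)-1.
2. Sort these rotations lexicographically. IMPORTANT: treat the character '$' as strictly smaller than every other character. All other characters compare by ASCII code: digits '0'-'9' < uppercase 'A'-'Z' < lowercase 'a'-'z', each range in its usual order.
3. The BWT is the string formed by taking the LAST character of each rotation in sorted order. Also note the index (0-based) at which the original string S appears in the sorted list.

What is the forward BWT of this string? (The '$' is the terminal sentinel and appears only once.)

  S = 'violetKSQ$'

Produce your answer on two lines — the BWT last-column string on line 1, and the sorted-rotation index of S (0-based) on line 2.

Answer: QtSKlvoie$
9

Derivation:
All 10 rotations (rotation i = S[i:]+S[:i]):
  rot[0] = violetKSQ$
  rot[1] = ioletKSQ$v
  rot[2] = oletKSQ$vi
  rot[3] = letKSQ$vio
  rot[4] = etKSQ$viol
  rot[5] = tKSQ$viole
  rot[6] = KSQ$violet
  rot[7] = SQ$violetK
  rot[8] = Q$violetKS
  rot[9] = $violetKSQ
Sorted (with $ < everything):
  sorted[0] = $violetKSQ  (last char: 'Q')
  sorted[1] = KSQ$violet  (last char: 't')
  sorted[2] = Q$violetKS  (last char: 'S')
  sorted[3] = SQ$violetK  (last char: 'K')
  sorted[4] = etKSQ$viol  (last char: 'l')
  sorted[5] = ioletKSQ$v  (last char: 'v')
  sorted[6] = letKSQ$vio  (last char: 'o')
  sorted[7] = oletKSQ$vi  (last char: 'i')
  sorted[8] = tKSQ$viole  (last char: 'e')
  sorted[9] = violetKSQ$  (last char: '$')
Last column: QtSKlvoie$
Original string S is at sorted index 9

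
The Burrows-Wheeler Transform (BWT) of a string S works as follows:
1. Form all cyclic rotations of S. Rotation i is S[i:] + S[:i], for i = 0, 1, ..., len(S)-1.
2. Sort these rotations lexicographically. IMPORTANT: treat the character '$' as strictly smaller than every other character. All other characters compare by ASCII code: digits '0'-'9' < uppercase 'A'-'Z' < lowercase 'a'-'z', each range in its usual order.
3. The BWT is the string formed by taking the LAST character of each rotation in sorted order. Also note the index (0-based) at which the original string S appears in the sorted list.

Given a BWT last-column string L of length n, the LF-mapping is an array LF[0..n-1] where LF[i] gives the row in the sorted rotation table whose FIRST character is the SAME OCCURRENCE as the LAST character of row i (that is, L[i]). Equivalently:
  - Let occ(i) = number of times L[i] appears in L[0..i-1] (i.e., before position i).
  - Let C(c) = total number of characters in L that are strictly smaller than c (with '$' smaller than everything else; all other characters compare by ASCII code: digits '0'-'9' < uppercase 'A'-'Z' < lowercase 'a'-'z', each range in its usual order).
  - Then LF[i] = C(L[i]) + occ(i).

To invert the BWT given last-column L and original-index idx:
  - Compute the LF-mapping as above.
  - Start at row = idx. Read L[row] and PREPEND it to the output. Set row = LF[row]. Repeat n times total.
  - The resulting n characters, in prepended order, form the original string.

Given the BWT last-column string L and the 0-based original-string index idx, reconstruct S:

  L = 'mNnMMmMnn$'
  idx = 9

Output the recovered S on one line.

Answer: nnnMNMMmm$

Derivation:
LF mapping: 5 4 7 1 2 6 3 8 9 0
Walk LF starting at row 9, prepending L[row]:
  step 1: row=9, L[9]='$', prepend. Next row=LF[9]=0
  step 2: row=0, L[0]='m', prepend. Next row=LF[0]=5
  step 3: row=5, L[5]='m', prepend. Next row=LF[5]=6
  step 4: row=6, L[6]='M', prepend. Next row=LF[6]=3
  step 5: row=3, L[3]='M', prepend. Next row=LF[3]=1
  step 6: row=1, L[1]='N', prepend. Next row=LF[1]=4
  step 7: row=4, L[4]='M', prepend. Next row=LF[4]=2
  step 8: row=2, L[2]='n', prepend. Next row=LF[2]=7
  step 9: row=7, L[7]='n', prepend. Next row=LF[7]=8
  step 10: row=8, L[8]='n', prepend. Next row=LF[8]=9
Reversed output: nnnMNMMmm$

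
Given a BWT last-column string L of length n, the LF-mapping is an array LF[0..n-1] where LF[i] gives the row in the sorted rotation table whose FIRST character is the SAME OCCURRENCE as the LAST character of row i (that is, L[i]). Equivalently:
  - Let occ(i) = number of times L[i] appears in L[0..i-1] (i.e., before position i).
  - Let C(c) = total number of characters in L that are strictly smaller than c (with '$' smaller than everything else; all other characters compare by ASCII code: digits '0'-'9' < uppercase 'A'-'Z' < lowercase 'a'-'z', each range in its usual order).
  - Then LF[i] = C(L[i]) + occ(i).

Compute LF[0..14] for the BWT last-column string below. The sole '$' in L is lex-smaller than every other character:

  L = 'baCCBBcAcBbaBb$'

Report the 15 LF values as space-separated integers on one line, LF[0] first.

Char counts: '$':1, 'A':1, 'B':4, 'C':2, 'a':2, 'b':3, 'c':2
C (first-col start): C('$')=0, C('A')=1, C('B')=2, C('C')=6, C('a')=8, C('b')=10, C('c')=13
L[0]='b': occ=0, LF[0]=C('b')+0=10+0=10
L[1]='a': occ=0, LF[1]=C('a')+0=8+0=8
L[2]='C': occ=0, LF[2]=C('C')+0=6+0=6
L[3]='C': occ=1, LF[3]=C('C')+1=6+1=7
L[4]='B': occ=0, LF[4]=C('B')+0=2+0=2
L[5]='B': occ=1, LF[5]=C('B')+1=2+1=3
L[6]='c': occ=0, LF[6]=C('c')+0=13+0=13
L[7]='A': occ=0, LF[7]=C('A')+0=1+0=1
L[8]='c': occ=1, LF[8]=C('c')+1=13+1=14
L[9]='B': occ=2, LF[9]=C('B')+2=2+2=4
L[10]='b': occ=1, LF[10]=C('b')+1=10+1=11
L[11]='a': occ=1, LF[11]=C('a')+1=8+1=9
L[12]='B': occ=3, LF[12]=C('B')+3=2+3=5
L[13]='b': occ=2, LF[13]=C('b')+2=10+2=12
L[14]='$': occ=0, LF[14]=C('$')+0=0+0=0

Answer: 10 8 6 7 2 3 13 1 14 4 11 9 5 12 0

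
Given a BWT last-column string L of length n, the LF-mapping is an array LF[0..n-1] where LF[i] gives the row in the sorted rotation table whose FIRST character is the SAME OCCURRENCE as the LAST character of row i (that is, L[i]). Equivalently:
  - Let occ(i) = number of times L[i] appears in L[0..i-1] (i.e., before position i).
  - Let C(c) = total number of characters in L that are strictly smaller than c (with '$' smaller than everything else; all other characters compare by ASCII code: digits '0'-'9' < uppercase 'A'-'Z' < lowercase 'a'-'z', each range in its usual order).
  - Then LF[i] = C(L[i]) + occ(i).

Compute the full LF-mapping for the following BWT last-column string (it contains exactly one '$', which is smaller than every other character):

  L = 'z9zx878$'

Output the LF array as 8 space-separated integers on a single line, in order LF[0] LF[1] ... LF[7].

Answer: 6 4 7 5 2 1 3 0

Derivation:
Char counts: '$':1, '7':1, '8':2, '9':1, 'x':1, 'z':2
C (first-col start): C('$')=0, C('7')=1, C('8')=2, C('9')=4, C('x')=5, C('z')=6
L[0]='z': occ=0, LF[0]=C('z')+0=6+0=6
L[1]='9': occ=0, LF[1]=C('9')+0=4+0=4
L[2]='z': occ=1, LF[2]=C('z')+1=6+1=7
L[3]='x': occ=0, LF[3]=C('x')+0=5+0=5
L[4]='8': occ=0, LF[4]=C('8')+0=2+0=2
L[5]='7': occ=0, LF[5]=C('7')+0=1+0=1
L[6]='8': occ=1, LF[6]=C('8')+1=2+1=3
L[7]='$': occ=0, LF[7]=C('$')+0=0+0=0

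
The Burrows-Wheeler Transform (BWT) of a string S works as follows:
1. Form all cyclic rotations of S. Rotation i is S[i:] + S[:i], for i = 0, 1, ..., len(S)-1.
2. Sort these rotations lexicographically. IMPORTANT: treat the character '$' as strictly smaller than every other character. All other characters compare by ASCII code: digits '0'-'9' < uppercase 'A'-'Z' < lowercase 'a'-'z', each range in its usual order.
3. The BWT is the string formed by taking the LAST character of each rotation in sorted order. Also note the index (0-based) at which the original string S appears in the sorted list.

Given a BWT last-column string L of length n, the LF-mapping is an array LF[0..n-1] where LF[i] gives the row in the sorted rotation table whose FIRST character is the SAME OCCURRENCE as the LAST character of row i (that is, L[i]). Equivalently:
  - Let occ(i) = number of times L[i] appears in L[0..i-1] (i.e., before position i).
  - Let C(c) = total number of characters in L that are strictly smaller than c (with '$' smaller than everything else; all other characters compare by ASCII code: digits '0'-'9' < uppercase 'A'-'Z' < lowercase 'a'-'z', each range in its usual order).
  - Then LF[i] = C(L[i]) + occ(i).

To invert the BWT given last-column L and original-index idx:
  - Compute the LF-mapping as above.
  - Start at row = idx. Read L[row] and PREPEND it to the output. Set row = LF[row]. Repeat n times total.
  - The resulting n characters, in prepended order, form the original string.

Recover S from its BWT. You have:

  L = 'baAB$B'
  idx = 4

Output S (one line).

Answer: aABBb$

Derivation:
LF mapping: 5 4 1 2 0 3
Walk LF starting at row 4, prepending L[row]:
  step 1: row=4, L[4]='$', prepend. Next row=LF[4]=0
  step 2: row=0, L[0]='b', prepend. Next row=LF[0]=5
  step 3: row=5, L[5]='B', prepend. Next row=LF[5]=3
  step 4: row=3, L[3]='B', prepend. Next row=LF[3]=2
  step 5: row=2, L[2]='A', prepend. Next row=LF[2]=1
  step 6: row=1, L[1]='a', prepend. Next row=LF[1]=4
Reversed output: aABBb$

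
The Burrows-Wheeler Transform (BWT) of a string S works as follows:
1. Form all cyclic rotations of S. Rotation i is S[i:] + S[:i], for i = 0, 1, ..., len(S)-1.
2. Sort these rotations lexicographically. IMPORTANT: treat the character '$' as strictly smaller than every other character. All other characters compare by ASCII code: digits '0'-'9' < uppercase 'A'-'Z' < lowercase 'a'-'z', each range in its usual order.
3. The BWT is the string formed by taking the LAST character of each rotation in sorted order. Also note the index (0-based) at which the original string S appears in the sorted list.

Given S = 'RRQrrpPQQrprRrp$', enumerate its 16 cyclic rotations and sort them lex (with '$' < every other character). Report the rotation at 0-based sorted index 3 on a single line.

Answer: QrprRrp$RRQrrpPQ

Derivation:
All 16 rotations (rotation i = S[i:]+S[:i]):
  rot[0] = RRQrrpPQQrprRrp$
  rot[1] = RQrrpPQQrprRrp$R
  rot[2] = QrrpPQQrprRrp$RR
  rot[3] = rrpPQQrprRrp$RRQ
  rot[4] = rpPQQrprRrp$RRQr
  rot[5] = pPQQrprRrp$RRQrr
  rot[6] = PQQrprRrp$RRQrrp
  rot[7] = QQrprRrp$RRQrrpP
  rot[8] = QrprRrp$RRQrrpPQ
  rot[9] = rprRrp$RRQrrpPQQ
  rot[10] = prRrp$RRQrrpPQQr
  rot[11] = rRrp$RRQrrpPQQrp
  rot[12] = Rrp$RRQrrpPQQrpr
  rot[13] = rp$RRQrrpPQQrprR
  rot[14] = p$RRQrrpPQQrprRr
  rot[15] = $RRQrrpPQQrprRrp
Sorted (with $ < everything):
  sorted[0] = $RRQrrpPQQrprRrp
  sorted[1] = PQQrprRrp$RRQrrp
  sorted[2] = QQrprRrp$RRQrrpP
  sorted[3] = QrprRrp$RRQrrpPQ
  sorted[4] = QrrpPQQrprRrp$RR
  sorted[5] = RQrrpPQQrprRrp$R
  sorted[6] = RRQrrpPQQrprRrp$
  sorted[7] = Rrp$RRQrrpPQQrpr
  sorted[8] = p$RRQrrpPQQrprRr
  sorted[9] = pPQQrprRrp$RRQrr
  sorted[10] = prRrp$RRQrrpPQQr
  sorted[11] = rRrp$RRQrrpPQQrp
  sorted[12] = rp$RRQrrpPQQrprR
  sorted[13] = rpPQQrprRrp$RRQr
  sorted[14] = rprRrp$RRQrrpPQQ
  sorted[15] = rrpPQQrprRrp$RRQ
sorted[3] = QrprRrp$RRQrrpPQ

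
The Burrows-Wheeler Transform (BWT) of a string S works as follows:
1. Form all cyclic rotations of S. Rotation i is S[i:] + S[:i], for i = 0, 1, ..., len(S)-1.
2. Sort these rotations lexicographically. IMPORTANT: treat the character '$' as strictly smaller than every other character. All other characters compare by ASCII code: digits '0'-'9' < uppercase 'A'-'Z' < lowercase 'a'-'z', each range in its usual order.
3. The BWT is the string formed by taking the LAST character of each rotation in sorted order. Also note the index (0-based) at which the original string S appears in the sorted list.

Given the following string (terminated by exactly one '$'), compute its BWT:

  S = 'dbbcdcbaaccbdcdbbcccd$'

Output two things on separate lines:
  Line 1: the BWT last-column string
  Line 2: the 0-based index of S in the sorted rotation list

All 22 rotations (rotation i = S[i:]+S[:i]):
  rot[0] = dbbcdcbaaccbdcdbbcccd$
  rot[1] = bbcdcbaaccbdcdbbcccd$d
  rot[2] = bcdcbaaccbdcdbbcccd$db
  rot[3] = cdcbaaccbdcdbbcccd$dbb
  rot[4] = dcbaaccbdcdbbcccd$dbbc
  rot[5] = cbaaccbdcdbbcccd$dbbcd
  rot[6] = baaccbdcdbbcccd$dbbcdc
  rot[7] = aaccbdcdbbcccd$dbbcdcb
  rot[8] = accbdcdbbcccd$dbbcdcba
  rot[9] = ccbdcdbbcccd$dbbcdcbaa
  rot[10] = cbdcdbbcccd$dbbcdcbaac
  rot[11] = bdcdbbcccd$dbbcdcbaacc
  rot[12] = dcdbbcccd$dbbcdcbaaccb
  rot[13] = cdbbcccd$dbbcdcbaaccbd
  rot[14] = dbbcccd$dbbcdcbaaccbdc
  rot[15] = bbcccd$dbbcdcbaaccbdcd
  rot[16] = bcccd$dbbcdcbaaccbdcdb
  rot[17] = cccd$dbbcdcbaaccbdcdbb
  rot[18] = ccd$dbbcdcbaaccbdcdbbc
  rot[19] = cd$dbbcdcbaaccbdcdbbcc
  rot[20] = d$dbbcdcbaaccbdcdbbccc
  rot[21] = $dbbcdcbaaccbdcdbbcccd
Sorted (with $ < everything):
  sorted[0] = $dbbcdcbaaccbdcdbbcccd  (last char: 'd')
  sorted[1] = aaccbdcdbbcccd$dbbcdcb  (last char: 'b')
  sorted[2] = accbdcdbbcccd$dbbcdcba  (last char: 'a')
  sorted[3] = baaccbdcdbbcccd$dbbcdc  (last char: 'c')
  sorted[4] = bbcccd$dbbcdcbaaccbdcd  (last char: 'd')
  sorted[5] = bbcdcbaaccbdcdbbcccd$d  (last char: 'd')
  sorted[6] = bcccd$dbbcdcbaaccbdcdb  (last char: 'b')
  sorted[7] = bcdcbaaccbdcdbbcccd$db  (last char: 'b')
  sorted[8] = bdcdbbcccd$dbbcdcbaacc  (last char: 'c')
  sorted[9] = cbaaccbdcdbbcccd$dbbcd  (last char: 'd')
  sorted[10] = cbdcdbbcccd$dbbcdcbaac  (last char: 'c')
  sorted[11] = ccbdcdbbcccd$dbbcdcbaa  (last char: 'a')
  sorted[12] = cccd$dbbcdcbaaccbdcdbb  (last char: 'b')
  sorted[13] = ccd$dbbcdcbaaccbdcdbbc  (last char: 'c')
  sorted[14] = cd$dbbcdcbaaccbdcdbbcc  (last char: 'c')
  sorted[15] = cdbbcccd$dbbcdcbaaccbd  (last char: 'd')
  sorted[16] = cdcbaaccbdcdbbcccd$dbb  (last char: 'b')
  sorted[17] = d$dbbcdcbaaccbdcdbbccc  (last char: 'c')
  sorted[18] = dbbcccd$dbbcdcbaaccbdc  (last char: 'c')
  sorted[19] = dbbcdcbaaccbdcdbbcccd$  (last char: '$')
  sorted[20] = dcbaaccbdcdbbcccd$dbbc  (last char: 'c')
  sorted[21] = dcdbbcccd$dbbcdcbaaccb  (last char: 'b')
Last column: dbacddbbcdcabccdbcc$cb
Original string S is at sorted index 19

Answer: dbacddbbcdcabccdbcc$cb
19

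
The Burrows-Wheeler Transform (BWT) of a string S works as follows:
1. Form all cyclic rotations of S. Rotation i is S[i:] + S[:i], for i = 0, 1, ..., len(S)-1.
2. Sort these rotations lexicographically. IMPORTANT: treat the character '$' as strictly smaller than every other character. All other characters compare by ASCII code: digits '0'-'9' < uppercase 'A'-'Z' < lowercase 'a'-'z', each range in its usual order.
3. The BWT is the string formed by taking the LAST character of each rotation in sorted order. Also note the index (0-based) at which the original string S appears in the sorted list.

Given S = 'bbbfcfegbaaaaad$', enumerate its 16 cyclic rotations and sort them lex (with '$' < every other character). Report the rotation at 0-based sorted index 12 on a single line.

All 16 rotations (rotation i = S[i:]+S[:i]):
  rot[0] = bbbfcfegbaaaaad$
  rot[1] = bbfcfegbaaaaad$b
  rot[2] = bfcfegbaaaaad$bb
  rot[3] = fcfegbaaaaad$bbb
  rot[4] = cfegbaaaaad$bbbf
  rot[5] = fegbaaaaad$bbbfc
  rot[6] = egbaaaaad$bbbfcf
  rot[7] = gbaaaaad$bbbfcfe
  rot[8] = baaaaad$bbbfcfeg
  rot[9] = aaaaad$bbbfcfegb
  rot[10] = aaaad$bbbfcfegba
  rot[11] = aaad$bbbfcfegbaa
  rot[12] = aad$bbbfcfegbaaa
  rot[13] = ad$bbbfcfegbaaaa
  rot[14] = d$bbbfcfegbaaaaa
  rot[15] = $bbbfcfegbaaaaad
Sorted (with $ < everything):
  sorted[0] = $bbbfcfegbaaaaad
  sorted[1] = aaaaad$bbbfcfegb
  sorted[2] = aaaad$bbbfcfegba
  sorted[3] = aaad$bbbfcfegbaa
  sorted[4] = aad$bbbfcfegbaaa
  sorted[5] = ad$bbbfcfegbaaaa
  sorted[6] = baaaaad$bbbfcfeg
  sorted[7] = bbbfcfegbaaaaad$
  sorted[8] = bbfcfegbaaaaad$b
  sorted[9] = bfcfegbaaaaad$bb
  sorted[10] = cfegbaaaaad$bbbf
  sorted[11] = d$bbbfcfegbaaaaa
  sorted[12] = egbaaaaad$bbbfcf
  sorted[13] = fcfegbaaaaad$bbb
  sorted[14] = fegbaaaaad$bbbfc
  sorted[15] = gbaaaaad$bbbfcfe
sorted[12] = egbaaaaad$bbbfcf

Answer: egbaaaaad$bbbfcf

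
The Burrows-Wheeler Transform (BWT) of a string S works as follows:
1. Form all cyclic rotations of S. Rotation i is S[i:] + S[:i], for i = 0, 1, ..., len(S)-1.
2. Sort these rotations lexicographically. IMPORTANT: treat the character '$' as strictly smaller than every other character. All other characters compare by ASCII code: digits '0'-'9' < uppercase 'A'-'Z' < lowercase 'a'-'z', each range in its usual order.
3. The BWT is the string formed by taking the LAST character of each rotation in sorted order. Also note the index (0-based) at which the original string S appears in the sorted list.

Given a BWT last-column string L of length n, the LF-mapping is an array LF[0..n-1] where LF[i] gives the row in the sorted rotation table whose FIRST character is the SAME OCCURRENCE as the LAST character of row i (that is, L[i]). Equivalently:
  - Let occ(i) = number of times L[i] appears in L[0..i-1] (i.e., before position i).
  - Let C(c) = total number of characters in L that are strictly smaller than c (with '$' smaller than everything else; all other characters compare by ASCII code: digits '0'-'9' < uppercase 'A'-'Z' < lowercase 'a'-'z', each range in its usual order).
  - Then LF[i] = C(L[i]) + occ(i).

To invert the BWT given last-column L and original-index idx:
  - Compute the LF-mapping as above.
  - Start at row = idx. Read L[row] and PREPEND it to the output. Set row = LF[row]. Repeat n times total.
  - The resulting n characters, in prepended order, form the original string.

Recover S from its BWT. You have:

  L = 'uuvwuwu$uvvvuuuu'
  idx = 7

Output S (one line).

Answer: uvvuwuuwuuuvvuu$

Derivation:
LF mapping: 1 2 10 14 3 15 4 0 5 11 12 13 6 7 8 9
Walk LF starting at row 7, prepending L[row]:
  step 1: row=7, L[7]='$', prepend. Next row=LF[7]=0
  step 2: row=0, L[0]='u', prepend. Next row=LF[0]=1
  step 3: row=1, L[1]='u', prepend. Next row=LF[1]=2
  step 4: row=2, L[2]='v', prepend. Next row=LF[2]=10
  step 5: row=10, L[10]='v', prepend. Next row=LF[10]=12
  step 6: row=12, L[12]='u', prepend. Next row=LF[12]=6
  step 7: row=6, L[6]='u', prepend. Next row=LF[6]=4
  step 8: row=4, L[4]='u', prepend. Next row=LF[4]=3
  step 9: row=3, L[3]='w', prepend. Next row=LF[3]=14
  step 10: row=14, L[14]='u', prepend. Next row=LF[14]=8
  step 11: row=8, L[8]='u', prepend. Next row=LF[8]=5
  step 12: row=5, L[5]='w', prepend. Next row=LF[5]=15
  step 13: row=15, L[15]='u', prepend. Next row=LF[15]=9
  step 14: row=9, L[9]='v', prepend. Next row=LF[9]=11
  step 15: row=11, L[11]='v', prepend. Next row=LF[11]=13
  step 16: row=13, L[13]='u', prepend. Next row=LF[13]=7
Reversed output: uvvuwuuwuuuvvuu$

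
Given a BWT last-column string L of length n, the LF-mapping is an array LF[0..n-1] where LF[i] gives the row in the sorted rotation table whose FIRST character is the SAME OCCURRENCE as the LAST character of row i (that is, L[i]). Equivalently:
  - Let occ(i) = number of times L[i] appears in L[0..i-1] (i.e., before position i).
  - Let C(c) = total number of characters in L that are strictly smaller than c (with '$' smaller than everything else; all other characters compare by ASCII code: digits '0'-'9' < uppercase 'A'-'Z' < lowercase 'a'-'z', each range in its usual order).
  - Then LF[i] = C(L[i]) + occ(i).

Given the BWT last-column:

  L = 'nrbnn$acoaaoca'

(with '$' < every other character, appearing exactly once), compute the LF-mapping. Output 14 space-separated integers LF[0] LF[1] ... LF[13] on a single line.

Answer: 8 13 5 9 10 0 1 6 11 2 3 12 7 4

Derivation:
Char counts: '$':1, 'a':4, 'b':1, 'c':2, 'n':3, 'o':2, 'r':1
C (first-col start): C('$')=0, C('a')=1, C('b')=5, C('c')=6, C('n')=8, C('o')=11, C('r')=13
L[0]='n': occ=0, LF[0]=C('n')+0=8+0=8
L[1]='r': occ=0, LF[1]=C('r')+0=13+0=13
L[2]='b': occ=0, LF[2]=C('b')+0=5+0=5
L[3]='n': occ=1, LF[3]=C('n')+1=8+1=9
L[4]='n': occ=2, LF[4]=C('n')+2=8+2=10
L[5]='$': occ=0, LF[5]=C('$')+0=0+0=0
L[6]='a': occ=0, LF[6]=C('a')+0=1+0=1
L[7]='c': occ=0, LF[7]=C('c')+0=6+0=6
L[8]='o': occ=0, LF[8]=C('o')+0=11+0=11
L[9]='a': occ=1, LF[9]=C('a')+1=1+1=2
L[10]='a': occ=2, LF[10]=C('a')+2=1+2=3
L[11]='o': occ=1, LF[11]=C('o')+1=11+1=12
L[12]='c': occ=1, LF[12]=C('c')+1=6+1=7
L[13]='a': occ=3, LF[13]=C('a')+3=1+3=4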